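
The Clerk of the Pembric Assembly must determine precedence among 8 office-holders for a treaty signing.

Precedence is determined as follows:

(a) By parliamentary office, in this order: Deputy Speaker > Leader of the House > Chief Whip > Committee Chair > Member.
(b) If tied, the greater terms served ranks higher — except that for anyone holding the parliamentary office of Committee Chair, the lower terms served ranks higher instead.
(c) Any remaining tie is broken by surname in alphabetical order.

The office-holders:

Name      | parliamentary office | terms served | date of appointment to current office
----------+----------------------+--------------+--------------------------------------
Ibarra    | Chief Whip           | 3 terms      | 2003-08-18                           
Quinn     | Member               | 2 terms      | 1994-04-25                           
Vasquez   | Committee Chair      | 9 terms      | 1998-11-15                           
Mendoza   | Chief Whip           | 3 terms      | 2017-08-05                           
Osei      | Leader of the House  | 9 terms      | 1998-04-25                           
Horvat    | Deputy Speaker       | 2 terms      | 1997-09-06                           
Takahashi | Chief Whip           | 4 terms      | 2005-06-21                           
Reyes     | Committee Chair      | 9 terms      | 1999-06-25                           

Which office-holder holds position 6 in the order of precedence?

Reyes

By parliamentary office: Horvat (Deputy Speaker); then Osei (Leader of the House); then Takahashi, Ibarra and Mendoza (Chief Whip); then Reyes and Vasquez (Committee Chair); then Quinn (Member).
Among Takahashi, Ibarra and Mendoza, by terms served (higher first): Takahashi (4 terms) before Ibarra and Mendoza (3 terms).
Among Ibarra and Mendoza, alphabetically by surname: Ibarra before Mendoza.
Reyes and Vasquez both have terms served 9 terms, so the next rule applies.
Among Reyes and Vasquez, alphabetically by surname: Reyes before Vasquez.
Order: Horvat, Osei, Takahashi, Ibarra, Mendoza, Reyes, Vasquez, Quinn.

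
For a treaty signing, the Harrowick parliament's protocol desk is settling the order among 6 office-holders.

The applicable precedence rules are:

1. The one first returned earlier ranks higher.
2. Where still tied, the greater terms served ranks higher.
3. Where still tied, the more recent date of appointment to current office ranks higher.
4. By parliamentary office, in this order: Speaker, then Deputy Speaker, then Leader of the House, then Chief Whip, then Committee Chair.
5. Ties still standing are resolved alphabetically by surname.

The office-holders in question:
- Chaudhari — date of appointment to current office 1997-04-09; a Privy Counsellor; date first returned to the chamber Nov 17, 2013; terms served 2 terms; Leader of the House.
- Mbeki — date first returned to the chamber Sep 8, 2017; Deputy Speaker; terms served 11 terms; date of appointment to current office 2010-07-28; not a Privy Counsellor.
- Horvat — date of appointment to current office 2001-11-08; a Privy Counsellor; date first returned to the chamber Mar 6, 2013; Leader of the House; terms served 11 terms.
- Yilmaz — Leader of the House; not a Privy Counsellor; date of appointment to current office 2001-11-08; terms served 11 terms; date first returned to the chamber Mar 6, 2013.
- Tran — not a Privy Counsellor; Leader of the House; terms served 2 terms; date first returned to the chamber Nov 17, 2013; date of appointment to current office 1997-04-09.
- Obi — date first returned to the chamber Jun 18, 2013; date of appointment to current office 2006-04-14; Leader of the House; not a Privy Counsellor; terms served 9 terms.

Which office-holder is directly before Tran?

By date first returned to the chamber (earlier first): Horvat and Yilmaz (both Mar 6, 2013); then Obi (Jun 18, 2013); then Chaudhari and Tran (both Nov 17, 2013); then Mbeki (Sep 8, 2017).
Horvat and Yilmaz both have terms served 11 terms, so the next rule applies.
Horvat and Yilmaz both have date of appointment to current office 2001-11-08, so the next rule applies.
Horvat and Yilmaz are each Leader of the House, so the next rule applies.
Among Horvat and Yilmaz, alphabetically by surname: Horvat before Yilmaz.
Chaudhari and Tran both have terms served 2 terms, so the next rule applies.
Chaudhari and Tran both have date of appointment to current office 1997-04-09, so the next rule applies.
Chaudhari and Tran are each Leader of the House, so the next rule applies.
Among Chaudhari and Tran, alphabetically by surname: Chaudhari before Tran.
Order: Horvat, Yilmaz, Obi, Chaudhari, Tran, Mbeki.

Chaudhari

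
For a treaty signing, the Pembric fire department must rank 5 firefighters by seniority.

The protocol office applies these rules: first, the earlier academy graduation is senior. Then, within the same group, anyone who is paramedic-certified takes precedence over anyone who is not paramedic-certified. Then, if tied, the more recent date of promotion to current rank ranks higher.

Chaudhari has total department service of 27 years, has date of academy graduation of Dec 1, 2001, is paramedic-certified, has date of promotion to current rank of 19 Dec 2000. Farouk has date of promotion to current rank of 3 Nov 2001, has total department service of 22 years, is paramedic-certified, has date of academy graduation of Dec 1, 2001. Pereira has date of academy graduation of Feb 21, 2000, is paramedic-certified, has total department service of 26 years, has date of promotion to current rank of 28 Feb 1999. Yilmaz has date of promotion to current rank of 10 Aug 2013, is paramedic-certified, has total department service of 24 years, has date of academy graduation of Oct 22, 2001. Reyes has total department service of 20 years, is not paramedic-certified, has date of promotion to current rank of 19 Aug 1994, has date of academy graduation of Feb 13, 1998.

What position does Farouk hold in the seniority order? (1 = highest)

By date of academy graduation (earlier first): Reyes (Feb 13, 1998); then Pereira (Feb 21, 2000); then Yilmaz (Oct 22, 2001); then Farouk and Chaudhari (both Dec 1, 2001).
Farouk and Chaudhari are each paramedic-certified, so the next rule applies.
Among Farouk and Chaudhari, by date of promotion to current rank (later first): Farouk (3 Nov 2001) before Chaudhari (19 Dec 2000).
Order: Reyes, Pereira, Yilmaz, Farouk, Chaudhari. So position 4.

4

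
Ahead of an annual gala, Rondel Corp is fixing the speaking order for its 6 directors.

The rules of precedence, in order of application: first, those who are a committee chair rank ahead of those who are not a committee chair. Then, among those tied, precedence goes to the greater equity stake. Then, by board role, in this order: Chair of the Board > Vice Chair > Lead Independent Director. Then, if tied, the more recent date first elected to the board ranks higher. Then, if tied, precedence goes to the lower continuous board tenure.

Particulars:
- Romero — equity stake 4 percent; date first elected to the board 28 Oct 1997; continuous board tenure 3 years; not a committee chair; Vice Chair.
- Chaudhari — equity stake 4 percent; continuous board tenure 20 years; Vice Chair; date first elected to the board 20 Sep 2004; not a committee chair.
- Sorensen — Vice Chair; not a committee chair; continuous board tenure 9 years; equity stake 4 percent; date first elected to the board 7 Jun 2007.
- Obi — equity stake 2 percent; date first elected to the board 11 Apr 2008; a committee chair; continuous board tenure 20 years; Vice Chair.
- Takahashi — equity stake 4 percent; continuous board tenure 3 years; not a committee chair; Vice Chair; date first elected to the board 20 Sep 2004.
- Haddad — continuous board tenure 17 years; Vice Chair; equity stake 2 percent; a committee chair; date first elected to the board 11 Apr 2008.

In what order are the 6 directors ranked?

By the first rule: Haddad and Obi (both a committee chair); then Sorensen, Takahashi, Chaudhari and Romero (each not a committee chair).
Haddad and Obi both have equity stake 2 percent, so the next rule applies.
Haddad and Obi are each Vice Chair, so the next rule applies.
Haddad and Obi both have date first elected to the board 11 Apr 2008, so the next rule applies.
Among Haddad and Obi, by continuous board tenure (lower first): Haddad (17 years) before Obi (20 years).
Sorensen, Takahashi, Chaudhari and Romero all have equity stake 4 percent, so the next rule applies.
Sorensen, Takahashi, Chaudhari and Romero are each Vice Chair, so the next rule applies.
Among Sorensen, Takahashi, Chaudhari and Romero, by date first elected to the board (later first): Sorensen (7 Jun 2007) before Takahashi and Chaudhari (20 Sep 2004) before Romero (28 Oct 1997).
Among Takahashi and Chaudhari, by continuous board tenure (lower first): Takahashi (3 years) before Chaudhari (20 years).
Full order: Haddad, Obi, Sorensen, Takahashi, Chaudhari, Romero.

Haddad, Obi, Sorensen, Takahashi, Chaudhari, Romero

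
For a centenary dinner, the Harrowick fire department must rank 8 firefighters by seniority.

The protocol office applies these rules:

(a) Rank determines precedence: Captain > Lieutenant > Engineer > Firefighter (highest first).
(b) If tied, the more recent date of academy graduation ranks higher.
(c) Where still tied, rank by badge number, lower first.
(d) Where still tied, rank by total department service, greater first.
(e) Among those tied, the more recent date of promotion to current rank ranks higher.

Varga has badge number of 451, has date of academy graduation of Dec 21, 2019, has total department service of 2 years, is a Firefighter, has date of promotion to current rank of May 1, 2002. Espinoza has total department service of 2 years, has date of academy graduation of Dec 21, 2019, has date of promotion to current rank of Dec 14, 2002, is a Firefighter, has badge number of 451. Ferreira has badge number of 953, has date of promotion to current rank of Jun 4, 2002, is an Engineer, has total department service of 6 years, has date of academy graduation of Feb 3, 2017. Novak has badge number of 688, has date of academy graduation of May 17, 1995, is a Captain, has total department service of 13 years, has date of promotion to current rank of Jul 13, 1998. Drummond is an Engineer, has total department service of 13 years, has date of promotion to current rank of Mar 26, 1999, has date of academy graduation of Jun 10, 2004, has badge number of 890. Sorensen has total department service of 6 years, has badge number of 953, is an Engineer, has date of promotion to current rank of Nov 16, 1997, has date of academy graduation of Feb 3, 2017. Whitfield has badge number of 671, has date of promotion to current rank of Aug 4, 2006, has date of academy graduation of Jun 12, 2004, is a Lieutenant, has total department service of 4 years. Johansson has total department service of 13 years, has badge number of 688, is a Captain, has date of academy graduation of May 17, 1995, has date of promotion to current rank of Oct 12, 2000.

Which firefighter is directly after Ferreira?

By rank: Johansson and Novak (Captain); then Whitfield (Lieutenant); then Ferreira, Sorensen and Drummond (Engineer); then Espinoza and Varga (Firefighter).
Johansson and Novak both have date of academy graduation May 17, 1995, so the next rule applies.
Johansson and Novak both have badge number 688, so the next rule applies.
Johansson and Novak both have total department service 13 years, so the next rule applies.
Among Johansson and Novak, by date of promotion to current rank (later first): Johansson (Oct 12, 2000) before Novak (Jul 13, 1998).
Among Ferreira, Sorensen and Drummond, by date of academy graduation (later first): Ferreira and Sorensen (Feb 3, 2017) before Drummond (Jun 10, 2004).
Ferreira and Sorensen both have badge number 953, so the next rule applies.
Ferreira and Sorensen both have total department service 6 years, so the next rule applies.
Among Ferreira and Sorensen, by date of promotion to current rank (later first): Ferreira (Jun 4, 2002) before Sorensen (Nov 16, 1997).
Espinoza and Varga both have date of academy graduation Dec 21, 2019, so the next rule applies.
Espinoza and Varga both have badge number 451, so the next rule applies.
Espinoza and Varga both have total department service 2 years, so the next rule applies.
Among Espinoza and Varga, by date of promotion to current rank (later first): Espinoza (Dec 14, 2002) before Varga (May 1, 2002).
Order: Johansson, Novak, Whitfield, Ferreira, Sorensen, Drummond, Espinoza, Varga.

Sorensen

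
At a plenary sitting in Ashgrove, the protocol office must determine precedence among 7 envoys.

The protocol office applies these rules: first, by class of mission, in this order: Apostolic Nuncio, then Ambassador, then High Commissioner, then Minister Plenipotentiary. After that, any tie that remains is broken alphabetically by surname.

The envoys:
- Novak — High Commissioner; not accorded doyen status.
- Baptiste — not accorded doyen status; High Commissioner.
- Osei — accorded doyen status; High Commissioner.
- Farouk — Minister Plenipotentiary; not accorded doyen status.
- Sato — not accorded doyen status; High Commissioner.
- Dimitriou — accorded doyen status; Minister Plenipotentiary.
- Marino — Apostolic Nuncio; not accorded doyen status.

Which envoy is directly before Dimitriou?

By class of mission: Marino (Apostolic Nuncio); then Baptiste, Novak, Osei and Sato (High Commissioner); then Dimitriou and Farouk (Minister Plenipotentiary).
Among Baptiste, Novak, Osei and Sato, alphabetically by surname: Baptiste before Novak before Osei before Sato.
Among Dimitriou and Farouk, alphabetically by surname: Dimitriou before Farouk.
Order: Marino, Baptiste, Novak, Osei, Sato, Dimitriou, Farouk.

Sato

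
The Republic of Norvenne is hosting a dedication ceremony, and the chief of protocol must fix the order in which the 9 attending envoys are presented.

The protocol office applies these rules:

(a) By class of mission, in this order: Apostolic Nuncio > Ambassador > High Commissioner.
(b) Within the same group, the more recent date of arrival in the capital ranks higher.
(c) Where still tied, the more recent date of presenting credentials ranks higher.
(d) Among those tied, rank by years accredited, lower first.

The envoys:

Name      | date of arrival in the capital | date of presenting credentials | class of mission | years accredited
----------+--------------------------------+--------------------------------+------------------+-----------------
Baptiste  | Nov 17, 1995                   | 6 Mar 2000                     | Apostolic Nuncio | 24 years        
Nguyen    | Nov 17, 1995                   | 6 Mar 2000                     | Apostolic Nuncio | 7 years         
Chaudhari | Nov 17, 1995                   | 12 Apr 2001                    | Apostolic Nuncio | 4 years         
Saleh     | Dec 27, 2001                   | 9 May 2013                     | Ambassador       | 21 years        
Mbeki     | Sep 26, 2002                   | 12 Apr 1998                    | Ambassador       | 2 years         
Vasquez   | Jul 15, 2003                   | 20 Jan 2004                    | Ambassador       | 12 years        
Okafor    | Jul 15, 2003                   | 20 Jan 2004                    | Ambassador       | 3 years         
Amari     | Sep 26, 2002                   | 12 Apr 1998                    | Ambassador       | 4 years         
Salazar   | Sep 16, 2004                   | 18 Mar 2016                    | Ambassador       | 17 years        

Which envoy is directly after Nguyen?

Baptiste

By class of mission: Chaudhari, Nguyen and Baptiste (Apostolic Nuncio); then Salazar, Okafor, Vasquez, Mbeki, Amari and Saleh (Ambassador).
Chaudhari, Nguyen and Baptiste all have date of arrival in the capital Nov 17, 1995, so the next rule applies.
Among Chaudhari, Nguyen and Baptiste, by date of presenting credentials (later first): Chaudhari (12 Apr 2001) before Nguyen and Baptiste (6 Mar 2000).
Among Nguyen and Baptiste, by years accredited (lower first): Nguyen (7 years) before Baptiste (24 years).
Among Salazar, Okafor, Vasquez, Mbeki, Amari and Saleh, by date of arrival in the capital (later first): Salazar (Sep 16, 2004) before Okafor and Vasquez (Jul 15, 2003) before Mbeki and Amari (Sep 26, 2002) before Saleh (Dec 27, 2001).
Okafor and Vasquez both have date of presenting credentials 20 Jan 2004, so the next rule applies.
Among Okafor and Vasquez, by years accredited (lower first): Okafor (3 years) before Vasquez (12 years).
Mbeki and Amari both have date of presenting credentials 12 Apr 1998, so the next rule applies.
Among Mbeki and Amari, by years accredited (lower first): Mbeki (2 years) before Amari (4 years).
Order: Chaudhari, Nguyen, Baptiste, Salazar, Okafor, Vasquez, Mbeki, Amari, Saleh.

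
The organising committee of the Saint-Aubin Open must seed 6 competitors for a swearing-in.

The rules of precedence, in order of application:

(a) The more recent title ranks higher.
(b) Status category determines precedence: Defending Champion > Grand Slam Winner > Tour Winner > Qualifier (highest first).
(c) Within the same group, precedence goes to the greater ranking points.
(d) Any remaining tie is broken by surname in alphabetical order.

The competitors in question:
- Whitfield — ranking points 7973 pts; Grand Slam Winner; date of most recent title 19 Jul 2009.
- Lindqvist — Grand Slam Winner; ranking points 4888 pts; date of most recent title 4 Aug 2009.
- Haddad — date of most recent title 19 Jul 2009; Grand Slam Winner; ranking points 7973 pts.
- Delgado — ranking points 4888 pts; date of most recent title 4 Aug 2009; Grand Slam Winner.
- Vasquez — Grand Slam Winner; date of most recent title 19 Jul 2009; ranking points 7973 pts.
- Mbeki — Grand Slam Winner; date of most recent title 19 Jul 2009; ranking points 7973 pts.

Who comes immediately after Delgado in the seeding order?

By date of most recent title (later first): Delgado and Lindqvist (both 4 Aug 2009); then Haddad, Mbeki, Vasquez and Whitfield (each 19 Jul 2009).
Delgado and Lindqvist are each Grand Slam Winner, so the next rule applies.
Delgado and Lindqvist both have ranking points 4888 pts, so the next rule applies.
Among Delgado and Lindqvist, alphabetically by surname: Delgado before Lindqvist.
Haddad, Mbeki, Vasquez and Whitfield are each Grand Slam Winner, so the next rule applies.
Haddad, Mbeki, Vasquez and Whitfield all have ranking points 7973 pts, so the next rule applies.
Among Haddad, Mbeki, Vasquez and Whitfield, alphabetically by surname: Haddad before Mbeki before Vasquez before Whitfield.
Order: Delgado, Lindqvist, Haddad, Mbeki, Vasquez, Whitfield.

Lindqvist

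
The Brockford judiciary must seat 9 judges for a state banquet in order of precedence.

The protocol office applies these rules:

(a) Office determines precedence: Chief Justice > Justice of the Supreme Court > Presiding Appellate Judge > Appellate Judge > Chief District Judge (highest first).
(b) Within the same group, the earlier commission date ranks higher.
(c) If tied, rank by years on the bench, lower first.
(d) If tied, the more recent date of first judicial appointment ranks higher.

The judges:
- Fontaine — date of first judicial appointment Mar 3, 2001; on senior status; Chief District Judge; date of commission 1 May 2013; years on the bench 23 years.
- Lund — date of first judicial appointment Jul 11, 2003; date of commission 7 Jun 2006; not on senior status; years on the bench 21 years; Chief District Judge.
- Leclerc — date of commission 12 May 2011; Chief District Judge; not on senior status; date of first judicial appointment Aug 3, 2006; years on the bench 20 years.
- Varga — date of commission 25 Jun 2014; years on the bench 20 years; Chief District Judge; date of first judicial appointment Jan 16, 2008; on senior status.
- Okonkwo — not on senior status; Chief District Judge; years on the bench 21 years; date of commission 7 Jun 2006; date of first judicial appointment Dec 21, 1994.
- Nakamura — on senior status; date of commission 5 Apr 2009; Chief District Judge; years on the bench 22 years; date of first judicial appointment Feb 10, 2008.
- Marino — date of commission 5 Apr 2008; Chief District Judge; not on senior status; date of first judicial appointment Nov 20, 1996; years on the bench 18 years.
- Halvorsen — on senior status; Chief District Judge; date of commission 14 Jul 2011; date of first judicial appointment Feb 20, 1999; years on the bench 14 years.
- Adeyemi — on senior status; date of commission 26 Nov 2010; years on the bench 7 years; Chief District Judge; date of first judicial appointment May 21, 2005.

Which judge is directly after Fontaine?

By office: Lund, Okonkwo, Marino, Nakamura, Adeyemi, Leclerc, Halvorsen, Fontaine and Varga (Chief District Judge).
Among Lund, Okonkwo, Marino, Nakamura, Adeyemi, Leclerc, Halvorsen, Fontaine and Varga, by date of commission (earlier first): Lund and Okonkwo (7 Jun 2006) before Marino (5 Apr 2008) before Nakamura (5 Apr 2009) before Adeyemi (26 Nov 2010) before Leclerc (12 May 2011) before Halvorsen (14 Jul 2011) before Fontaine (1 May 2013) before Varga (25 Jun 2014).
Lund and Okonkwo both have years on the bench 21 years, so the next rule applies.
Among Lund and Okonkwo, by date of first judicial appointment (later first): Lund (Jul 11, 2003) before Okonkwo (Dec 21, 1994).
Order: Lund, Okonkwo, Marino, Nakamura, Adeyemi, Leclerc, Halvorsen, Fontaine, Varga.

Varga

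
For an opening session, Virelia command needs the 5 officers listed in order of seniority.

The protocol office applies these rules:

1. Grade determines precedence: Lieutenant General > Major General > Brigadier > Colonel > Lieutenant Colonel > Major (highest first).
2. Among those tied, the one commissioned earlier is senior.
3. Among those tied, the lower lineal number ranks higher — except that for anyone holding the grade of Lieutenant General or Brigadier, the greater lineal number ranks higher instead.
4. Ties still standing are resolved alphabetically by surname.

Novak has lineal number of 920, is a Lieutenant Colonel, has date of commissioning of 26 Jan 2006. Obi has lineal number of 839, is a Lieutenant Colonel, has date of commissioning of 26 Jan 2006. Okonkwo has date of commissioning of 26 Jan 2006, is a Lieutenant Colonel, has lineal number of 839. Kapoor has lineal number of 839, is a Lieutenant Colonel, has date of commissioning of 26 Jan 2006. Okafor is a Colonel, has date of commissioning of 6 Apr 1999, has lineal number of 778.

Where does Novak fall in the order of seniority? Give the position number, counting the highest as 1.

5

By grade: Okafor (Colonel); then Kapoor, Obi, Okonkwo and Novak (Lieutenant Colonel).
Kapoor, Obi, Okonkwo and Novak all have date of commissioning 26 Jan 2006, so the next rule applies.
Among Kapoor, Obi, Okonkwo and Novak, by lineal number (lower first): Kapoor, Obi and Okonkwo (839) before Novak (920).
Among Kapoor, Obi and Okonkwo, alphabetically by surname: Kapoor before Obi before Okonkwo.
Order: Okafor, Kapoor, Obi, Okonkwo, Novak. So position 5.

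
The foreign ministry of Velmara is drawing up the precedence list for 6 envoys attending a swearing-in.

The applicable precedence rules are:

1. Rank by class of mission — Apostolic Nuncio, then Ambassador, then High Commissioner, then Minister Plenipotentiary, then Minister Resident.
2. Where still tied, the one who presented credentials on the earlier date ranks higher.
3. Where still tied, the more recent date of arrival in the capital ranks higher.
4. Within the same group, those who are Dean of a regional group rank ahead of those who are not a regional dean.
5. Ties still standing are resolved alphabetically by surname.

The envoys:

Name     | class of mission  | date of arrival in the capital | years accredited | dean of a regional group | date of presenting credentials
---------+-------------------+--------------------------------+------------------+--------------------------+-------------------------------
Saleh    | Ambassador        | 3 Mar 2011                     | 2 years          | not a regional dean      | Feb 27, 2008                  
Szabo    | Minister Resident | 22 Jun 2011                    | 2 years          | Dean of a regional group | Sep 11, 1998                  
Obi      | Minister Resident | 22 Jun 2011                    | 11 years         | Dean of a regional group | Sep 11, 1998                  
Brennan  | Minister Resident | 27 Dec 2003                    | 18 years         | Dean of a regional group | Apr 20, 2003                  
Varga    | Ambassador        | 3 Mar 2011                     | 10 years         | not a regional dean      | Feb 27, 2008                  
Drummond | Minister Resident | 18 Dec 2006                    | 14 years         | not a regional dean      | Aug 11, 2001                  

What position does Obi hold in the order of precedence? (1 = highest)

3

By class of mission: Saleh and Varga (Ambassador); then Obi, Szabo, Drummond and Brennan (Minister Resident).
Saleh and Varga both have date of presenting credentials Feb 27, 2008, so the next rule applies.
Saleh and Varga both have date of arrival in the capital 3 Mar 2011, so the next rule applies.
Saleh and Varga are each not a regional dean, so the next rule applies.
Among Saleh and Varga, alphabetically by surname: Saleh before Varga.
Among Obi, Szabo, Drummond and Brennan, by date of presenting credentials (earlier first): Obi and Szabo (Sep 11, 1998) before Drummond (Aug 11, 2001) before Brennan (Apr 20, 2003).
Obi and Szabo both have date of arrival in the capital 22 Jun 2011, so the next rule applies.
Obi and Szabo are each Dean of a regional group, so the next rule applies.
Among Obi and Szabo, alphabetically by surname: Obi before Szabo.
Order: Saleh, Varga, Obi, Szabo, Drummond, Brennan. So position 3.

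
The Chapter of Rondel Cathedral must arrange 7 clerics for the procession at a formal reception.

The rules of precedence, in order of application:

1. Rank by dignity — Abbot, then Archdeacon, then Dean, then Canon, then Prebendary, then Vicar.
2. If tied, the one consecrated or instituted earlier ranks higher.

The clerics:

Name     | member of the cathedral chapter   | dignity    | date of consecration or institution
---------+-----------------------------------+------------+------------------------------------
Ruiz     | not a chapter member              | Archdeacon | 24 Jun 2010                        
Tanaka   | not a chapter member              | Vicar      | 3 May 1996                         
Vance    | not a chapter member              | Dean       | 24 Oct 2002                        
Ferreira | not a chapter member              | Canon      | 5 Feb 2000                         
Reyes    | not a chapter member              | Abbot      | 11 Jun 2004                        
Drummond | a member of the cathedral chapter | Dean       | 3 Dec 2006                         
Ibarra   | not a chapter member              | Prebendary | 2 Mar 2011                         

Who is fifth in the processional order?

By dignity: Reyes (Abbot); then Ruiz (Archdeacon); then Vance and Drummond (Dean); then Ferreira (Canon); then Ibarra (Prebendary); then Tanaka (Vicar).
Among Vance and Drummond, by date of consecration or institution (earlier first): Vance (24 Oct 2002) before Drummond (3 Dec 2006).
Order: Reyes, Ruiz, Vance, Drummond, Ferreira, Ibarra, Tanaka.

Ferreira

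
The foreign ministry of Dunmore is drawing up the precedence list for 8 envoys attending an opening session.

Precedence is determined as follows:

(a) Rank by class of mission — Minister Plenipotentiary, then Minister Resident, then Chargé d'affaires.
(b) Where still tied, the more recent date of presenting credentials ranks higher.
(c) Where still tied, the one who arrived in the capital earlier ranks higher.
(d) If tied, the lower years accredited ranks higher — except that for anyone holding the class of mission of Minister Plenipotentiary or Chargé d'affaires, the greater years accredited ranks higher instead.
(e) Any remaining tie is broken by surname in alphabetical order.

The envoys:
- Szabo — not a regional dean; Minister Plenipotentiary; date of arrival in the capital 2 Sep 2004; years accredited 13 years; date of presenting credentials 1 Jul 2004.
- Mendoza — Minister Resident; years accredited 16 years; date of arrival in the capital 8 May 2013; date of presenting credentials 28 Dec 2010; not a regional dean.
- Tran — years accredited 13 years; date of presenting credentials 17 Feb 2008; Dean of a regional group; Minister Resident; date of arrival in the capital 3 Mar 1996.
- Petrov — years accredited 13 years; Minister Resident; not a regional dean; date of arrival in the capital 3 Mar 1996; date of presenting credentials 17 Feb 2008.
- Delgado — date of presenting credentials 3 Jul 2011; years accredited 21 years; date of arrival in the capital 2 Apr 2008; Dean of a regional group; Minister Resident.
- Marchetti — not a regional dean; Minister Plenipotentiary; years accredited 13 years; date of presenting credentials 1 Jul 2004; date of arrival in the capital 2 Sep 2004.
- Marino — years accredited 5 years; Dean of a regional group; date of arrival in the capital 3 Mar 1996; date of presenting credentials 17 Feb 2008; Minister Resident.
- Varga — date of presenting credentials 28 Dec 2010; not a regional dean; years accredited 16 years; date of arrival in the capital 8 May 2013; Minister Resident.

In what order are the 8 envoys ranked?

By class of mission: Marchetti and Szabo (Minister Plenipotentiary); then Delgado, Mendoza, Varga, Marino, Petrov and Tran (Minister Resident).
Marchetti and Szabo both have date of presenting credentials 1 Jul 2004, so the next rule applies.
Marchetti and Szabo both have date of arrival in the capital 2 Sep 2004, so the next rule applies.
Marchetti and Szabo both have years accredited 13 years, so the next rule applies.
Among Marchetti and Szabo, alphabetically by surname: Marchetti before Szabo.
Among Delgado, Mendoza, Varga, Marino, Petrov and Tran, by date of presenting credentials (later first): Delgado (3 Jul 2011) before Mendoza and Varga (28 Dec 2010) before Marino, Petrov and Tran (17 Feb 2008).
Mendoza and Varga both have date of arrival in the capital 8 May 2013, so the next rule applies.
Mendoza and Varga both have years accredited 16 years, so the next rule applies.
Among Mendoza and Varga, alphabetically by surname: Mendoza before Varga.
Marino, Petrov and Tran all have date of arrival in the capital 3 Mar 1996, so the next rule applies.
Among Marino, Petrov and Tran, by years accredited (lower first): Marino (5 years) before Petrov and Tran (13 years).
Among Petrov and Tran, alphabetically by surname: Petrov before Tran.
Full order: Marchetti, Szabo, Delgado, Mendoza, Varga, Marino, Petrov, Tran.

Marchetti, Szabo, Delgado, Mendoza, Varga, Marino, Petrov, Tran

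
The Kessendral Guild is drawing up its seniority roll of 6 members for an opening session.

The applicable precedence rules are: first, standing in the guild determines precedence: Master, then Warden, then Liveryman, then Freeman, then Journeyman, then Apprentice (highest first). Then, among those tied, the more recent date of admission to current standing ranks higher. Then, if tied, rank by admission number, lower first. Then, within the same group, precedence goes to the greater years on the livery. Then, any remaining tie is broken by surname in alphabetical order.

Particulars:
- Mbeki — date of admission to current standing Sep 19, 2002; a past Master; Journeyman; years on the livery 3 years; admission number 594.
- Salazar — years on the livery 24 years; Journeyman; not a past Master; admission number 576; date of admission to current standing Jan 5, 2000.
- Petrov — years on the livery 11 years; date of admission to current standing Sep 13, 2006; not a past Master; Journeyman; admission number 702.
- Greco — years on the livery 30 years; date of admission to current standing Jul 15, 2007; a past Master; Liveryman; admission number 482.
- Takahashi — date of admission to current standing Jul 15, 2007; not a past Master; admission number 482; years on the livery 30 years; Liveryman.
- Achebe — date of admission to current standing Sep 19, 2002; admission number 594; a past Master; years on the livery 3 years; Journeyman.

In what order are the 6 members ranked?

By standing in the guild: Greco and Takahashi (Liveryman); then Petrov, Achebe, Mbeki and Salazar (Journeyman).
Greco and Takahashi both have date of admission to current standing Jul 15, 2007, so the next rule applies.
Greco and Takahashi both have admission number 482, so the next rule applies.
Greco and Takahashi both have years on the livery 30 years, so the next rule applies.
Among Greco and Takahashi, alphabetically by surname: Greco before Takahashi.
Among Petrov, Achebe, Mbeki and Salazar, by date of admission to current standing (later first): Petrov (Sep 13, 2006) before Achebe and Mbeki (Sep 19, 2002) before Salazar (Jan 5, 2000).
Achebe and Mbeki both have admission number 594, so the next rule applies.
Achebe and Mbeki both have years on the livery 3 years, so the next rule applies.
Among Achebe and Mbeki, alphabetically by surname: Achebe before Mbeki.
Full order: Greco, Takahashi, Petrov, Achebe, Mbeki, Salazar.

Greco, Takahashi, Petrov, Achebe, Mbeki, Salazar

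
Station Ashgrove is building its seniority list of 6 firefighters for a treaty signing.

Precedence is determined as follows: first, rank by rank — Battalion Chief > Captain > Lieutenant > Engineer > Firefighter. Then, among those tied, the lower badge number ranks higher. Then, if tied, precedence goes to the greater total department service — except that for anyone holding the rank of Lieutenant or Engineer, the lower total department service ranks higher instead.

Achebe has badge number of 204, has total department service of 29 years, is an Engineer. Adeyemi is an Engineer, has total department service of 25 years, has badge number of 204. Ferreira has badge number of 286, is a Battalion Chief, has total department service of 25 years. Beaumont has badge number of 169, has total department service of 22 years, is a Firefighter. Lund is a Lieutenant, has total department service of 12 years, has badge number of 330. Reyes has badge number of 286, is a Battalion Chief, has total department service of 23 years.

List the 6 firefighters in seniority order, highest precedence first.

Ferreira, Reyes, Lund, Adeyemi, Achebe, Beaumont

By rank: Ferreira and Reyes (Battalion Chief); then Lund (Lieutenant); then Adeyemi and Achebe (Engineer); then Beaumont (Firefighter).
Ferreira and Reyes both have badge number 286, so the next rule applies.
Among Ferreira and Reyes, by total department service (higher first): Ferreira (25 years) before Reyes (23 years).
Adeyemi and Achebe both have badge number 204, so the next rule applies.
Among Adeyemi and Achebe, by total department service (lower first) (reversed rule for this group): Adeyemi (25 years) before Achebe (29 years).
Full order: Ferreira, Reyes, Lund, Adeyemi, Achebe, Beaumont.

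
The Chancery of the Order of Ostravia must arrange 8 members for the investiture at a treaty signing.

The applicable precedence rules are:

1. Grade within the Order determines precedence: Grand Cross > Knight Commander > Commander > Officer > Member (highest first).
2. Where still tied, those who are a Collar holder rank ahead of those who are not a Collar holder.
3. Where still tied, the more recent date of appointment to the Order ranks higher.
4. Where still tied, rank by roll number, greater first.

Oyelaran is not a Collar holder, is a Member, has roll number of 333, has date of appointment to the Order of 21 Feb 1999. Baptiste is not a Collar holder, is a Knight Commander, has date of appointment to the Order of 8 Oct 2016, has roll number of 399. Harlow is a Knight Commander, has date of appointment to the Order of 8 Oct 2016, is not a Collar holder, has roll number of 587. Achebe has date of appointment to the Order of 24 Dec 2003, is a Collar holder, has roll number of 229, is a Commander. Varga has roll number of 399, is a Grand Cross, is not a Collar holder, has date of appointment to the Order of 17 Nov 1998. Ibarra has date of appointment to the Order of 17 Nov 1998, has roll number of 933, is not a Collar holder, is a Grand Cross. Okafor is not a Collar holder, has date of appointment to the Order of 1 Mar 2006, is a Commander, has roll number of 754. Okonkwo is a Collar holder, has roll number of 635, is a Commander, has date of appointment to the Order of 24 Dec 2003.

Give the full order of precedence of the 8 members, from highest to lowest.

Ibarra, Varga, Harlow, Baptiste, Okonkwo, Achebe, Okafor, Oyelaran

By grade within the Order: Ibarra and Varga (Grand Cross); then Harlow and Baptiste (Knight Commander); then Okonkwo, Achebe and Okafor (Commander); then Oyelaran (Member).
Ibarra and Varga are each not a Collar holder, so the next rule applies.
Ibarra and Varga both have date of appointment to the Order 17 Nov 1998, so the next rule applies.
Among Ibarra and Varga, by roll number (higher first): Ibarra (933) before Varga (399).
Harlow and Baptiste are each not a Collar holder, so the next rule applies.
Harlow and Baptiste both have date of appointment to the Order 8 Oct 2016, so the next rule applies.
Among Harlow and Baptiste, by roll number (higher first): Harlow (587) before Baptiste (399).
Among Okonkwo, Achebe and Okafor, a Collar holder before not a Collar holder: Okonkwo and Achebe (a Collar holder) before Okafor (not a Collar holder).
Okonkwo and Achebe both have date of appointment to the Order 24 Dec 2003, so the next rule applies.
Among Okonkwo and Achebe, by roll number (higher first): Okonkwo (635) before Achebe (229).
Full order: Ibarra, Varga, Harlow, Baptiste, Okonkwo, Achebe, Okafor, Oyelaran.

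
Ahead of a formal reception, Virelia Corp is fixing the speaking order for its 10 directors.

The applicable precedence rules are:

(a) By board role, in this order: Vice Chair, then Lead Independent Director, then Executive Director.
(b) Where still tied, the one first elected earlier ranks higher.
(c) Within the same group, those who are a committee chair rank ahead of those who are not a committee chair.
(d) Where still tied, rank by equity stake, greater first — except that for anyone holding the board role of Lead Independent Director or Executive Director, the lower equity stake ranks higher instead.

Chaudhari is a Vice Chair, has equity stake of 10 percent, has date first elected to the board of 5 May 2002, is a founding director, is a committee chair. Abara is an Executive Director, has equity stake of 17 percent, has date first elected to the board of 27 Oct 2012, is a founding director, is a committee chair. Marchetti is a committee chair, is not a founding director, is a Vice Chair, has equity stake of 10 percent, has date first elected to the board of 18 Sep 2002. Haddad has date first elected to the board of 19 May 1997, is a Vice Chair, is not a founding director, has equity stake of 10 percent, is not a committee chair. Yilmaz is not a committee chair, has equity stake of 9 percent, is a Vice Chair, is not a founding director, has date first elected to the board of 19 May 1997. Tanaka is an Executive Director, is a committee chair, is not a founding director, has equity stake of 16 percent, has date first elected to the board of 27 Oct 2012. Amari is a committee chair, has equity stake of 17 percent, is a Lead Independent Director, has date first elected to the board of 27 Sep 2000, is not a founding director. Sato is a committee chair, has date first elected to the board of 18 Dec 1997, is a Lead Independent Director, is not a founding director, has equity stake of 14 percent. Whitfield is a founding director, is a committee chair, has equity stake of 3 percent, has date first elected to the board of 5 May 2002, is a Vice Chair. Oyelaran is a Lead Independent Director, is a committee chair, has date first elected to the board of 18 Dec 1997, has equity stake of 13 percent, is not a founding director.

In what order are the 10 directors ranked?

Haddad, Yilmaz, Chaudhari, Whitfield, Marchetti, Oyelaran, Sato, Amari, Tanaka, Abara

By board role: Haddad, Yilmaz, Chaudhari, Whitfield and Marchetti (Vice Chair); then Oyelaran, Sato and Amari (Lead Independent Director); then Tanaka and Abara (Executive Director).
Among Haddad, Yilmaz, Chaudhari, Whitfield and Marchetti, by date first elected to the board (earlier first): Haddad and Yilmaz (19 May 1997) before Chaudhari and Whitfield (5 May 2002) before Marchetti (18 Sep 2002).
Haddad and Yilmaz are each not a committee chair, so the next rule applies.
Among Haddad and Yilmaz, by equity stake (higher first): Haddad (10 percent) before Yilmaz (9 percent).
Chaudhari and Whitfield are each a committee chair, so the next rule applies.
Among Chaudhari and Whitfield, by equity stake (higher first): Chaudhari (10 percent) before Whitfield (3 percent).
Among Oyelaran, Sato and Amari, by date first elected to the board (earlier first): Oyelaran and Sato (18 Dec 1997) before Amari (27 Sep 2000).
Oyelaran and Sato are each a committee chair, so the next rule applies.
Among Oyelaran and Sato, by equity stake (lower first) (reversed rule for this group): Oyelaran (13 percent) before Sato (14 percent).
Tanaka and Abara both have date first elected to the board 27 Oct 2012, so the next rule applies.
Tanaka and Abara are each a committee chair, so the next rule applies.
Among Tanaka and Abara, by equity stake (lower first) (reversed rule for this group): Tanaka (16 percent) before Abara (17 percent).
Full order: Haddad, Yilmaz, Chaudhari, Whitfield, Marchetti, Oyelaran, Sato, Amari, Tanaka, Abara.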